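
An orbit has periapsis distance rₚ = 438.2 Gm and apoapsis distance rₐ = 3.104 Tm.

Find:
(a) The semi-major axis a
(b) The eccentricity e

Convert to SI: rₚ = 438.2 Gm = 4.382e+11 m; rₐ = 3.104 Tm = 3.104e+12 m.
(a) a = (rₚ + rₐ) / 2 = (4.382e+11 + 3.104e+12) / 2 ≈ 1.771e+12 m = 1.771 Tm.
(b) e = (rₐ − rₚ) / (rₐ + rₚ) = (3.104e+12 − 4.382e+11) / (3.104e+12 + 4.382e+11) ≈ 0.7526.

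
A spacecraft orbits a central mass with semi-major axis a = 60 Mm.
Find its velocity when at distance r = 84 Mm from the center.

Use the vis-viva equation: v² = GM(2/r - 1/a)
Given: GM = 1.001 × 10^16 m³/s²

Convert to SI: a = 60 Mm = 6e+07 m; r = 84 Mm = 8.4e+07 m.
Vis-viva: v = √(GM · (2/r − 1/a)).
2/r − 1/a = 2/8.4e+07 − 1/6e+07 = 7.14286e-09 m⁻¹.
v = √(1.001e+16 · 7.14286e-09) m/s ≈ 8456 m/s = 8.456 km/s.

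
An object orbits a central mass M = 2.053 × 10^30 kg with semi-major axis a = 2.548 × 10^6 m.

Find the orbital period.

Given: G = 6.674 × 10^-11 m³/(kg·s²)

GM = G · M = 6.674e-11 · 2.053e+30 = 1.37017e+20 m³/s².
Kepler's third law: T = 2π √(a³ / GM).
Substituting a = 2.548e+06 m and GM = 1.37017e+20 m³/s²:
T = 2π √((2.548e+06)³ / 1.37017e+20) s
T ≈ 2.183 s = 2.183 seconds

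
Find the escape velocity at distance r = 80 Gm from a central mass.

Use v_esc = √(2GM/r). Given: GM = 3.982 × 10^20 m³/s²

Convert to SI: r = 80 Gm = 8e+10 m.
Escape velocity comes from setting total energy to zero: ½v² − GM/r = 0 ⇒ v_esc = √(2GM / r).
v_esc = √(2 · 3.982e+20 / 8e+10) m/s ≈ 9.977e+04 m/s = 99.77 km/s.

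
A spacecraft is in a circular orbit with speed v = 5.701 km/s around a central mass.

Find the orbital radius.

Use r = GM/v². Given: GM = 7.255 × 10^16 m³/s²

Convert to SI: v = 5.701 km/s = 5701 m/s.
For a circular orbit, v² = GM / r, so r = GM / v².
r = 7.255e+16 / (5701)² m ≈ 2.232e+09 m = 2.232 Gm.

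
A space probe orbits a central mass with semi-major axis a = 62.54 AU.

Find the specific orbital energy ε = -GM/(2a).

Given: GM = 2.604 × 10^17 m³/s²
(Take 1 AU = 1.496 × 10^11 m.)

Convert to SI: a = 62.54 AU = 9.35598e+12 m.
ε = −GM / (2a).
ε = −2.604e+17 / (2 · 9.35598e+12) J/kg ≈ -1.392e+04 J/kg = -13.92 kJ/kg.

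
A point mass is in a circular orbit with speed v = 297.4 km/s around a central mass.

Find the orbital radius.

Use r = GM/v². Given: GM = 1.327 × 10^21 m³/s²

Convert to SI: v = 297.4 km/s = 297400 m/s.
For a circular orbit, v² = GM / r, so r = GM / v².
r = 1.327e+21 / (297400)² m ≈ 1.5e+10 m = 15 Gm.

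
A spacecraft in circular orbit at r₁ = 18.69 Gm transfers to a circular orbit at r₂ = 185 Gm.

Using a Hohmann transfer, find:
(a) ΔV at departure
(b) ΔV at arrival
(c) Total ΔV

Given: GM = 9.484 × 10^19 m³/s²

Convert to SI: r₁ = 18.69 Gm = 1.869e+10 m; r₂ = 185 Gm = 1.85e+11 m.
Transfer semi-major axis: a_t = (r₁ + r₂)/2 = (1.869e+10 + 1.85e+11)/2 = 1.01845e+11 m.
Circular speeds: v₁ = √(GM/r₁) = 71234.6 m/s, v₂ = √(GM/r₂) = 22641.7 m/s.
Transfer speeds (vis-viva v² = GM(2/r − 1/a_t)): v₁ᵗ = 96007.9 m/s, v₂ᵗ = 9699.4 m/s.
(a) ΔV₁ = |v₁ᵗ − v₁| ≈ 2.477e+04 m/s = 24.77 km/s.
(b) ΔV₂ = |v₂ − v₂ᵗ| ≈ 1.294e+04 m/s = 12.94 km/s.
(c) ΔV_total = ΔV₁ + ΔV₂ ≈ 3.772e+04 m/s = 37.72 km/s.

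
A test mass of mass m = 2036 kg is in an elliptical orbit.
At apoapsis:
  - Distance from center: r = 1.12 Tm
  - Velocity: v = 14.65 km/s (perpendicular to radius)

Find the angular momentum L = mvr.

Convert to SI: r = 1.12 Tm = 1.12e+12 m; v = 14.65 km/s = 14650 m/s.
Since v is perpendicular to r, L = m · v · r.
L = 2036 · 14650 · 1.12e+12 kg·m²/s ≈ 3.341e+19 kg·m²/s.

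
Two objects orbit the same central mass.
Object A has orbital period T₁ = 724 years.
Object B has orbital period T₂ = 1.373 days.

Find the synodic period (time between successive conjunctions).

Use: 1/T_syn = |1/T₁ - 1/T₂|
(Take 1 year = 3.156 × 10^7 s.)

Convert to SI: T₁ = 724 years = 2.28494e+10 s; T₂ = 1.373 days = 118627 s.
T_syn = |T₁ · T₂ / (T₁ − T₂)|.
T_syn = |2.28494e+10 · 118627 / (2.28494e+10 − 118627)| s ≈ 1.186e+05 s = 1.373 days.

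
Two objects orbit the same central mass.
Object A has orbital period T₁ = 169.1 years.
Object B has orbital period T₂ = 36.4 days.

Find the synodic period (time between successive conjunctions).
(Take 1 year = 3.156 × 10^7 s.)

Convert to SI: T₁ = 169.1 years = 5.3368e+09 s; T₂ = 36.4 days = 3.14496e+06 s.
T_syn = |T₁ · T₂ / (T₁ − T₂)|.
T_syn = |5.3368e+09 · 3.14496e+06 / (5.3368e+09 − 3.14496e+06)| s ≈ 3.147e+06 s = 36.42 days.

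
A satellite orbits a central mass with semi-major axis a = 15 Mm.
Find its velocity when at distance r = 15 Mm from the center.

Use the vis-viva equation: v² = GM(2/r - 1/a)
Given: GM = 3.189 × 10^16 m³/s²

Convert to SI: a = 15 Mm = 1.5e+07 m; r = 15 Mm = 1.5e+07 m.
Vis-viva: v = √(GM · (2/r − 1/a)).
2/r − 1/a = 2/1.5e+07 − 1/1.5e+07 = 6.66667e-08 m⁻¹.
v = √(3.189e+16 · 6.66667e-08) m/s ≈ 4.611e+04 m/s = 46.11 km/s.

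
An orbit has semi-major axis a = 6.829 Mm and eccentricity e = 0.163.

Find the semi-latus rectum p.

Convert to SI: a = 6.829 Mm = 6.829e+06 m.
p = a (1 − e²).
p = 6.829e+06 · (1 − (0.163)²) = 6.829e+06 · 0.973431 ≈ 6.648e+06 m = 6.648 Mm.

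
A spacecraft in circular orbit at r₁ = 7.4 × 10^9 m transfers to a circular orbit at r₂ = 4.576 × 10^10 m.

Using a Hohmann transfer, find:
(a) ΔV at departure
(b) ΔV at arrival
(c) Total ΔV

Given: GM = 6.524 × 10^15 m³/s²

Transfer semi-major axis: a_t = (r₁ + r₂)/2 = (7.4e+09 + 4.576e+10)/2 = 2.658e+10 m.
Circular speeds: v₁ = √(GM/r₁) = 938.947 m/s, v₂ = √(GM/r₂) = 377.584 m/s.
Transfer speeds (vis-viva v² = GM(2/r − 1/a_t)): v₁ᵗ = 1231.99 m/s, v₂ᵗ = 199.229 m/s.
(a) ΔV₁ = |v₁ᵗ − v₁| ≈ 293 m/s = 293 m/s.
(b) ΔV₂ = |v₂ − v₂ᵗ| ≈ 178.4 m/s = 178.4 m/s.
(c) ΔV_total = ΔV₁ + ΔV₂ ≈ 471.4 m/s = 471.4 m/s.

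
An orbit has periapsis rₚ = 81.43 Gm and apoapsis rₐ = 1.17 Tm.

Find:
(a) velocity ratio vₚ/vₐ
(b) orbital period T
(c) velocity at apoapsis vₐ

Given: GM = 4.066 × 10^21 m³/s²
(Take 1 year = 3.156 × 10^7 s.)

Convert to SI: rₚ = 81.43 Gm = 8.143e+10 m; rₐ = 1.17 Tm = 1.17e+12 m.
(a) Conservation of angular momentum (rₚvₚ = rₐvₐ) gives vₚ/vₐ = rₐ/rₚ = 1.17e+12/8.143e+10 ≈ 14.37
(b) With a = (rₚ + rₐ)/2 = 6.25715e+11 m, T = 2π √(a³/GM) = 2π √((6.25715e+11)³/4.066e+21) s ≈ 4.877e+07 s
(c) With a = (rₚ + rₐ)/2 = 6.25715e+11 m, vₐ = √(GM (2/rₐ − 1/a)) = √(4.066e+21 · (2/1.17e+12 − 1/6.25715e+11)) m/s ≈ 2.127e+04 m/s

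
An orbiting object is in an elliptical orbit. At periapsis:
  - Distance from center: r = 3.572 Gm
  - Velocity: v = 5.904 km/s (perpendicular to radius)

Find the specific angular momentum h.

Convert to SI: r = 3.572 Gm = 3.572e+09 m; v = 5.904 km/s = 5904 m/s.
With v perpendicular to r, h = r · v.
h = 3.572e+09 · 5904 m²/s ≈ 2.109e+13 m²/s.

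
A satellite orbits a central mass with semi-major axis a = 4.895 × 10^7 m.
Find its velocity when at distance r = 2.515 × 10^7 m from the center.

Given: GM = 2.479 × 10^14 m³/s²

Vis-viva: v = √(GM · (2/r − 1/a)).
2/r − 1/a = 2/2.515e+07 − 1/4.895e+07 = 5.90939e-08 m⁻¹.
v = √(2.479e+14 · 5.90939e-08) m/s ≈ 3827 m/s = 3.827 km/s.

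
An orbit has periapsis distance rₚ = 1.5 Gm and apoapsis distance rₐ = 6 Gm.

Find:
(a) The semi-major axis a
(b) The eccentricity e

Convert to SI: rₚ = 1.5 Gm = 1.5e+09 m; rₐ = 6 Gm = 6e+09 m.
(a) a = (rₚ + rₐ) / 2 = (1.5e+09 + 6e+09) / 2 ≈ 3.75e+09 m = 3.75 Gm.
(b) e = (rₐ − rₚ) / (rₐ + rₚ) = (6e+09 − 1.5e+09) / (6e+09 + 1.5e+09) ≈ 0.6.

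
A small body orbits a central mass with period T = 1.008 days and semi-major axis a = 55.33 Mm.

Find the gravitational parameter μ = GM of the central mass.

Convert to SI: T = 1.008 days = 87091.2 s; a = 55.33 Mm = 5.533e+07 m.
GM = 4π² · a³ / T².
GM = 4π² · (5.533e+07)³ / (87091.2)² m³/s² ≈ 8.816e+14 m³/s² = 8.816 × 10^14 m³/s².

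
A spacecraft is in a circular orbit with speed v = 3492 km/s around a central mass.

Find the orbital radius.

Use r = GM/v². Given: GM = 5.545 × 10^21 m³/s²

Convert to SI: v = 3492 km/s = 3.492e+06 m/s.
For a circular orbit, v² = GM / r, so r = GM / v².
r = 5.545e+21 / (3.492e+06)² m ≈ 4.547e+08 m = 4.547 × 10^8 m.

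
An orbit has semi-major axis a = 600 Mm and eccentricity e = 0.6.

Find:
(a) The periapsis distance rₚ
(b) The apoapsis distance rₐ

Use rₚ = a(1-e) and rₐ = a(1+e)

Convert to SI: a = 600 Mm = 6e+08 m.
(a) rₚ = a(1 − e) = 6e+08 · (1 − 0.6) = 6e+08 · 0.4 ≈ 2.4e+08 m = 240 Mm.
(b) rₐ = a(1 + e) = 6e+08 · (1 + 0.6) = 6e+08 · 1.6 ≈ 9.6e+08 m = 960 Mm.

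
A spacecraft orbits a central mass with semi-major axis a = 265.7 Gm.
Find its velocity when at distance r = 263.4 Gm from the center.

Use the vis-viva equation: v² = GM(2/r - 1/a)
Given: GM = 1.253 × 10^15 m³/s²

Convert to SI: a = 265.7 Gm = 2.657e+11 m; r = 263.4 Gm = 2.634e+11 m.
Vis-viva: v = √(GM · (2/r − 1/a)).
2/r − 1/a = 2/2.634e+11 − 1/2.657e+11 = 3.82937e-12 m⁻¹.
v = √(1.253e+15 · 3.82937e-12) m/s ≈ 69.27 m/s = 69.27 m/s.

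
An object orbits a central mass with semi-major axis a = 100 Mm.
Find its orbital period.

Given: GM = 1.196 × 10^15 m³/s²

Convert to SI: a = 100 Mm = 1e+08 m.
Kepler's third law: T = 2π √(a³ / GM).
Substituting a = 1e+08 m and GM = 1.196e+15 m³/s²:
T = 2π √((1e+08)³ / 1.196e+15) s
T ≈ 1.817e+05 s = 2.103 days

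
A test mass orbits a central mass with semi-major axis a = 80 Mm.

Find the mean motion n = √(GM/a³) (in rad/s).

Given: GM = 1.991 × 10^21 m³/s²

Convert to SI: a = 80 Mm = 8e+07 m.
n = √(GM / a³).
n = √(1.991e+21 / (8e+07)³) rad/s ≈ 0.06236 rad/s.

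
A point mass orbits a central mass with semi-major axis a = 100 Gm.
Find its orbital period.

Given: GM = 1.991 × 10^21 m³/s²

Convert to SI: a = 100 Gm = 1e+11 m.
Kepler's third law: T = 2π √(a³ / GM).
Substituting a = 1e+11 m and GM = 1.991e+21 m³/s²:
T = 2π √((1e+11)³ / 1.991e+21) s
T ≈ 4.453e+06 s = 51.54 days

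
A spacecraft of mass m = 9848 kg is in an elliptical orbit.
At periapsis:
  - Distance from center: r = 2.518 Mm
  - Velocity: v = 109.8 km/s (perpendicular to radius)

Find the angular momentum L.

Convert to SI: r = 2.518 Mm = 2.518e+06 m; v = 109.8 km/s = 109800 m/s.
Since v is perpendicular to r, L = m · v · r.
L = 9848 · 109800 · 2.518e+06 kg·m²/s ≈ 2.723e+15 kg·m²/s.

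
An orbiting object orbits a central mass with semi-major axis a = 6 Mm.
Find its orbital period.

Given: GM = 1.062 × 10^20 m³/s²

Convert to SI: a = 6 Mm = 6e+06 m.
Kepler's third law: T = 2π √(a³ / GM).
Substituting a = 6e+06 m and GM = 1.062e+20 m³/s²:
T = 2π √((6e+06)³ / 1.062e+20) s
T ≈ 8.961 s = 8.961 seconds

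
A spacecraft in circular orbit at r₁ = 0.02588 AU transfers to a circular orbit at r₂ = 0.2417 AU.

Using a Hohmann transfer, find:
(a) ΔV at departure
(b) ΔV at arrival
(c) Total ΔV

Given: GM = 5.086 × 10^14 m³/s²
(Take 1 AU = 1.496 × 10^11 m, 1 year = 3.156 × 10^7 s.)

Convert to SI: r₁ = 0.02588 AU = 3.87165e+09 m; r₂ = 0.2417 AU = 3.61583e+10 m.
Transfer semi-major axis: a_t = (r₁ + r₂)/2 = (3.87165e+09 + 3.61583e+10)/2 = 2.0015e+10 m.
Circular speeds: v₁ = √(GM/r₁) = 362.443 m/s, v₂ = √(GM/r₂) = 118.6 m/s.
Transfer speeds (vis-viva v² = GM(2/r − 1/a_t)): v₁ᵗ = 487.155 m/s, v₂ᵗ = 52.162 m/s.
(a) ΔV₁ = |v₁ᵗ − v₁| ≈ 124.7 m/s = 0.02631 AU/year.
(b) ΔV₂ = |v₂ − v₂ᵗ| ≈ 66.44 m/s = 0.01402 AU/year.
(c) ΔV_total = ΔV₁ + ΔV₂ ≈ 191.1 m/s = 0.04033 AU/year.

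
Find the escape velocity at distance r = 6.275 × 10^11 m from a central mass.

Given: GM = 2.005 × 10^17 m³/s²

Escape velocity comes from setting total energy to zero: ½v² − GM/r = 0 ⇒ v_esc = √(2GM / r).
v_esc = √(2 · 2.005e+17 / 6.275e+11) m/s ≈ 799.4 m/s = 799.4 m/s.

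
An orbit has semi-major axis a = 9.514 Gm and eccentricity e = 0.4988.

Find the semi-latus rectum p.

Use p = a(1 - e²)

Convert to SI: a = 9.514 Gm = 9.514e+09 m.
p = a (1 − e²).
p = 9.514e+09 · (1 − (0.4988)²) = 9.514e+09 · 0.751199 ≈ 7.147e+09 m = 7.147 Gm.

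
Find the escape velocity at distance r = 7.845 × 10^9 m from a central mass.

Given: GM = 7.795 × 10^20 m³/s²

Escape velocity comes from setting total energy to zero: ½v² − GM/r = 0 ⇒ v_esc = √(2GM / r).
v_esc = √(2 · 7.795e+20 / 7.845e+09) m/s ≈ 4.458e+05 m/s = 445.8 km/s.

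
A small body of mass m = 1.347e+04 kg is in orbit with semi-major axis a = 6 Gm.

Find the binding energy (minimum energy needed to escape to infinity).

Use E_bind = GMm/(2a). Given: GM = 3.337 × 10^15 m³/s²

Convert to SI: a = 6 Gm = 6e+09 m.
Total orbital energy is E = −GMm/(2a); binding energy is E_bind = −E = GMm/(2a).
E_bind = 3.337e+15 · 1.347e+04 / (2 · 6e+09) J ≈ 3.746e+09 J = 3.746 GJ.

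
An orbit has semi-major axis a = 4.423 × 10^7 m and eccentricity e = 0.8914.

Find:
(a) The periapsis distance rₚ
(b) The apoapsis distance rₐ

(a) rₚ = a(1 − e) = 4.423e+07 · (1 − 0.8914) = 4.423e+07 · 0.1086 ≈ 4.803e+06 m = 4.803 × 10^6 m.
(b) rₐ = a(1 + e) = 4.423e+07 · (1 + 0.8914) = 4.423e+07 · 1.8914 ≈ 8.366e+07 m = 8.366 × 10^7 m.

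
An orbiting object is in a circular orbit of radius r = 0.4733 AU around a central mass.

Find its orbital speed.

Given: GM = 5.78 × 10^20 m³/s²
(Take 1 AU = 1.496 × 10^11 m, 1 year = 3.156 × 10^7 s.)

Convert to SI: r = 0.4733 AU = 7.08057e+10 m.
For a circular orbit, gravity supplies the centripetal force, so v = √(GM / r).
v = √(5.78e+20 / 7.08057e+10) m/s ≈ 9.035e+04 m/s = 19.06 AU/year.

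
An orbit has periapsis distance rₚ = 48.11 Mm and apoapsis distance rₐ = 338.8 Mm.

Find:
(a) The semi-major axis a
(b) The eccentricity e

Convert to SI: rₚ = 48.11 Mm = 4.811e+07 m; rₐ = 338.8 Mm = 3.388e+08 m.
(a) a = (rₚ + rₐ) / 2 = (4.811e+07 + 3.388e+08) / 2 ≈ 1.935e+08 m = 193.5 Mm.
(b) e = (rₐ − rₚ) / (rₐ + rₚ) = (3.388e+08 − 4.811e+07) / (3.388e+08 + 4.811e+07) ≈ 0.7513.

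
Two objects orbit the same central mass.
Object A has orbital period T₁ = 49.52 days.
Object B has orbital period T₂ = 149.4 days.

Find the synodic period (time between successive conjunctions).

Convert to SI: T₁ = 49.52 days = 4.27853e+06 s; T₂ = 149.4 days = 1.29082e+07 s.
T_syn = |T₁ · T₂ / (T₁ − T₂)|.
T_syn = |4.27853e+06 · 1.29082e+07 / (4.27853e+06 − 1.29082e+07)| s ≈ 6.4e+06 s = 74.07 days.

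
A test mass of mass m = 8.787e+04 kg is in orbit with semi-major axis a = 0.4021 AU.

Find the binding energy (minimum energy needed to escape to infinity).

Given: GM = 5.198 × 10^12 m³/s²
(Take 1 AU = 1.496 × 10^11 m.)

Convert to SI: a = 0.4021 AU = 6.01542e+10 m.
Total orbital energy is E = −GMm/(2a); binding energy is E_bind = −E = GMm/(2a).
E_bind = 5.198e+12 · 8.787e+04 / (2 · 6.01542e+10) J ≈ 3.796e+06 J = 3.796 MJ.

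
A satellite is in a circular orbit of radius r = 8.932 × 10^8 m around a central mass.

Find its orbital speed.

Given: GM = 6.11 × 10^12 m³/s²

For a circular orbit, gravity supplies the centripetal force, so v = √(GM / r).
v = √(6.11e+12 / 8.932e+08) m/s ≈ 82.71 m/s = 82.71 m/s.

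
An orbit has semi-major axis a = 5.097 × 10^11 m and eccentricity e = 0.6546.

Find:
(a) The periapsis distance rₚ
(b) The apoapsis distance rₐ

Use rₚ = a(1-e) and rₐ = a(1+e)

(a) rₚ = a(1 − e) = 5.097e+11 · (1 − 0.6546) = 5.097e+11 · 0.3454 ≈ 1.761e+11 m = 1.761 × 10^11 m.
(b) rₐ = a(1 + e) = 5.097e+11 · (1 + 0.6546) = 5.097e+11 · 1.6546 ≈ 8.433e+11 m = 8.433 × 10^11 m.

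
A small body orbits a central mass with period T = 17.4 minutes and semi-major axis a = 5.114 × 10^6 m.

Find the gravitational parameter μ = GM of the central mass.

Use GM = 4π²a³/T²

Convert to SI: T = 17.4 minutes = 1044 s.
GM = 4π² · a³ / T².
GM = 4π² · (5.114e+06)³ / (1044)² m³/s² ≈ 4.844e+15 m³/s² = 4.844 × 10^15 m³/s².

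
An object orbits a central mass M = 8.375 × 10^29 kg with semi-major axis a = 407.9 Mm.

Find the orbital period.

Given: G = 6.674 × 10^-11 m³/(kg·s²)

Convert to SI: a = 407.9 Mm = 4.079e+08 m.
GM = G · M = 6.674e-11 · 8.375e+29 = 5.58947e+19 m³/s².
Kepler's third law: T = 2π √(a³ / GM).
Substituting a = 4.079e+08 m and GM = 5.58947e+19 m³/s²:
T = 2π √((4.079e+08)³ / 5.58947e+19) s
T ≈ 6923 s = 1.923 hours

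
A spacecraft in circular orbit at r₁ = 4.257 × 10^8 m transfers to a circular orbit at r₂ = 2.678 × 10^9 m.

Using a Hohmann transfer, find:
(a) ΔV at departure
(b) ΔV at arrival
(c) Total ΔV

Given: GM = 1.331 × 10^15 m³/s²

Transfer semi-major axis: a_t = (r₁ + r₂)/2 = (4.257e+08 + 2.678e+09)/2 = 1.55185e+09 m.
Circular speeds: v₁ = √(GM/r₁) = 1768.22 m/s, v₂ = √(GM/r₂) = 704.991 m/s.
Transfer speeds (vis-viva v² = GM(2/r − 1/a_t)): v₁ᵗ = 2322.83 m/s, v₂ᵗ = 369.242 m/s.
(a) ΔV₁ = |v₁ᵗ − v₁| ≈ 554.6 m/s = 554.6 m/s.
(b) ΔV₂ = |v₂ − v₂ᵗ| ≈ 335.7 m/s = 335.7 m/s.
(c) ΔV_total = ΔV₁ + ΔV₂ ≈ 890.4 m/s = 890.4 m/s.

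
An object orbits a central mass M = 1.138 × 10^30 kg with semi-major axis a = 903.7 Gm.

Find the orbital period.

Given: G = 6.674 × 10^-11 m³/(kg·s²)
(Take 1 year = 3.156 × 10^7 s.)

Convert to SI: a = 903.7 Gm = 9.037e+11 m.
GM = G · M = 6.674e-11 · 1.138e+30 = 7.59501e+19 m³/s².
Kepler's third law: T = 2π √(a³ / GM).
Substituting a = 9.037e+11 m and GM = 7.59501e+19 m³/s²:
T = 2π √((9.037e+11)³ / 7.59501e+19) s
T ≈ 6.194e+08 s = 19.63 years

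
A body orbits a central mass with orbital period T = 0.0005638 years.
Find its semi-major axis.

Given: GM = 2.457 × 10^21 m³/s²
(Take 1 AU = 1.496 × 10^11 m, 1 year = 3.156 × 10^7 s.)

Convert to SI: T = 0.0005638 years = 17793.5 s.
Invert Kepler's third law: a = (GM · T² / (4π²))^(1/3).
Substituting T = 17793.5 s and GM = 2.457e+21 m³/s²:
a = (2.457e+21 · (17793.5)² / (4π²))^(1/3) m
a ≈ 2.701e+09 m = 0.01805 AU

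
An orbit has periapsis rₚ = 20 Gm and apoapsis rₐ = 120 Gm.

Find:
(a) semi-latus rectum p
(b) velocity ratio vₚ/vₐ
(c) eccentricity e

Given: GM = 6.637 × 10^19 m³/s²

Convert to SI: rₚ = 20 Gm = 2e+10 m; rₐ = 120 Gm = 1.2e+11 m.
(a) From a = (rₚ + rₐ)/2 = 7e+10 m and e = (rₐ − rₚ)/(rₐ + rₚ) = 0.714286, p = a(1 − e²) = 7e+10 · (1 − (0.714286)²) ≈ 3.429e+10 m
(b) Conservation of angular momentum (rₚvₚ = rₐvₐ) gives vₚ/vₐ = rₐ/rₚ = 1.2e+11/2e+10 ≈ 6
(c) e = (rₐ − rₚ)/(rₐ + rₚ) = (1.2e+11 − 2e+10)/(1.2e+11 + 2e+10) ≈ 0.7143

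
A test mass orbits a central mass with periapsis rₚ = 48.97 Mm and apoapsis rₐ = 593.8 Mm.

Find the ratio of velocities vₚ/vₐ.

Convert to SI: rₚ = 48.97 Mm = 4.897e+07 m; rₐ = 593.8 Mm = 5.938e+08 m.
Conservation of angular momentum gives rₚvₚ = rₐvₐ, so vₚ/vₐ = rₐ/rₚ.
vₚ/vₐ = 5.938e+08 / 4.897e+07 ≈ 12.13.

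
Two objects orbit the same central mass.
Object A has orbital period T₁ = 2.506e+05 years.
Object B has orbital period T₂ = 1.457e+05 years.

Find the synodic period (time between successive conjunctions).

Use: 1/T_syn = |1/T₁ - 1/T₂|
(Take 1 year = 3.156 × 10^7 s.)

Convert to SI: T₁ = 2.506e+05 years = 7.90894e+12 s; T₂ = 1.457e+05 years = 4.59829e+12 s.
T_syn = |T₁ · T₂ / (T₁ − T₂)|.
T_syn = |7.90894e+12 · 4.59829e+12 / (7.90894e+12 − 4.59829e+12)| s ≈ 1.099e+13 s = 3.481e+05 years.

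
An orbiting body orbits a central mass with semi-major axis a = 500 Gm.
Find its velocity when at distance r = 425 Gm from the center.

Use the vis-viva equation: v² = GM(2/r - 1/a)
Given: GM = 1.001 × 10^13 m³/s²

Convert to SI: a = 500 Gm = 5e+11 m; r = 425 Gm = 4.25e+11 m.
Vis-viva: v = √(GM · (2/r − 1/a)).
2/r − 1/a = 2/4.25e+11 − 1/5e+11 = 2.70588e-12 m⁻¹.
v = √(1.001e+13 · 2.70588e-12) m/s ≈ 5.204 m/s = 5.204 m/s.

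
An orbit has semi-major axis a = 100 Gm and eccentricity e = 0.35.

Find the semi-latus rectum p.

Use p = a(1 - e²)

Convert to SI: a = 100 Gm = 1e+11 m.
p = a (1 − e²).
p = 1e+11 · (1 − (0.35)²) = 1e+11 · 0.8775 ≈ 8.775e+10 m = 87.75 Gm.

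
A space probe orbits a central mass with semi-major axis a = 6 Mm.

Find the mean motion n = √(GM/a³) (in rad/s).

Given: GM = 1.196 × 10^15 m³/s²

Convert to SI: a = 6 Mm = 6e+06 m.
n = √(GM / a³).
n = √(1.196e+15 / (6e+06)³) rad/s ≈ 0.002353 rad/s.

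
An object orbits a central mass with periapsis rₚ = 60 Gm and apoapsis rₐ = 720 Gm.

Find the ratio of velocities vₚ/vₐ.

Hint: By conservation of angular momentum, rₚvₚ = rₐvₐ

Convert to SI: rₚ = 60 Gm = 6e+10 m; rₐ = 720 Gm = 7.2e+11 m.
Conservation of angular momentum gives rₚvₚ = rₐvₐ, so vₚ/vₐ = rₐ/rₚ.
vₚ/vₐ = 7.2e+11 / 6e+10 ≈ 12.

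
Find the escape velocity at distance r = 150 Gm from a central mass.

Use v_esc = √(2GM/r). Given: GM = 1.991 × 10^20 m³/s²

Convert to SI: r = 150 Gm = 1.5e+11 m.
Escape velocity comes from setting total energy to zero: ½v² − GM/r = 0 ⇒ v_esc = √(2GM / r).
v_esc = √(2 · 1.991e+20 / 1.5e+11) m/s ≈ 5.152e+04 m/s = 51.52 km/s.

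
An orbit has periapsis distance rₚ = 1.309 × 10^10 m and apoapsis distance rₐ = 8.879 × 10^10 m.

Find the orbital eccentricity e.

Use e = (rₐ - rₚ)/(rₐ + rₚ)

e = (rₐ − rₚ) / (rₐ + rₚ).
e = (8.879e+10 − 1.309e+10) / (8.879e+10 + 1.309e+10) = 7.57e+10 / 1.0188e+11 ≈ 0.743.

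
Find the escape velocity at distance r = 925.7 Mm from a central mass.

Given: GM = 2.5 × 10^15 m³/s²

Convert to SI: r = 925.7 Mm = 9.257e+08 m.
Escape velocity comes from setting total energy to zero: ½v² − GM/r = 0 ⇒ v_esc = √(2GM / r).
v_esc = √(2 · 2.5e+15 / 9.257e+08) m/s ≈ 2324 m/s = 2.324 km/s.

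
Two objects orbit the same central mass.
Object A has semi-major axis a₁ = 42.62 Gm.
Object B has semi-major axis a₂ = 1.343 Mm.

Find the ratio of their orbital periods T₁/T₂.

Convert to SI: a₁ = 42.62 Gm = 4.262e+10 m; a₂ = 1.343 Mm = 1.343e+06 m.
From Kepler's third law, (T₁/T₂)² = (a₁/a₂)³, so T₁/T₂ = (a₁/a₂)^(3/2).
a₁/a₂ = 4.262e+10 / 1.343e+06 = 31734.9.
T₁/T₂ = (31734.9)^(3/2) ≈ 5.653e+06.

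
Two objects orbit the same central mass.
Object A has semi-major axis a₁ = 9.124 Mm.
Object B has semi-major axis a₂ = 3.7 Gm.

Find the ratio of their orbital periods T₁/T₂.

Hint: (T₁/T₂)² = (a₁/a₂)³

Convert to SI: a₁ = 9.124 Mm = 9.124e+06 m; a₂ = 3.7 Gm = 3.7e+09 m.
From Kepler's third law, (T₁/T₂)² = (a₁/a₂)³, so T₁/T₂ = (a₁/a₂)^(3/2).
a₁/a₂ = 9.124e+06 / 3.7e+09 = 0.00246595.
T₁/T₂ = (0.00246595)^(3/2) ≈ 0.0001225.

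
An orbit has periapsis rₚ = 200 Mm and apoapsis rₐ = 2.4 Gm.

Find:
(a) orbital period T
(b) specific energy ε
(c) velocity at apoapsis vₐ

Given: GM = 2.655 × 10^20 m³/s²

Convert to SI: rₚ = 200 Mm = 2e+08 m; rₐ = 2.4 Gm = 2.4e+09 m.
(a) With a = (rₚ + rₐ)/2 = 1.3e+09 m, T = 2π √(a³/GM) = 2π √((1.3e+09)³/2.655e+20) s ≈ 1.807e+04 s
(b) With a = (rₚ + rₐ)/2 = 1.3e+09 m, ε = −GM/(2a) = −2.655e+20/(2 · 1.3e+09) J/kg ≈ -1.021e+11 J/kg
(c) With a = (rₚ + rₐ)/2 = 1.3e+09 m, vₐ = √(GM (2/rₐ − 1/a)) = √(2.655e+20 · (2/2.4e+09 − 1/1.3e+09)) m/s ≈ 1.305e+05 m/s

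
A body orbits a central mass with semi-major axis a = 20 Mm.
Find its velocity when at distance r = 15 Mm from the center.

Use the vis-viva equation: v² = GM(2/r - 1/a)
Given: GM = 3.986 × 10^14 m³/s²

Convert to SI: a = 20 Mm = 2e+07 m; r = 15 Mm = 1.5e+07 m.
Vis-viva: v = √(GM · (2/r − 1/a)).
2/r − 1/a = 2/1.5e+07 − 1/2e+07 = 8.33333e-08 m⁻¹.
v = √(3.986e+14 · 8.33333e-08) m/s ≈ 5763 m/s = 5.763 km/s.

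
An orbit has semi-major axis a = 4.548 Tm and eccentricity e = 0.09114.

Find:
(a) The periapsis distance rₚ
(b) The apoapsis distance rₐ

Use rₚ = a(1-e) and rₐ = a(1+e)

Convert to SI: a = 4.548 Tm = 4.548e+12 m.
(a) rₚ = a(1 − e) = 4.548e+12 · (1 − 0.09114) = 4.548e+12 · 0.90886 ≈ 4.133e+12 m = 4.133 Tm.
(b) rₐ = a(1 + e) = 4.548e+12 · (1 + 0.09114) = 4.548e+12 · 1.09114 ≈ 4.963e+12 m = 4.963 Tm.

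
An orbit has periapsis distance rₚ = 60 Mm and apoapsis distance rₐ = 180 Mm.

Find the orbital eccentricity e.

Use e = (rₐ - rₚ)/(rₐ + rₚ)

Convert to SI: rₚ = 60 Mm = 6e+07 m; rₐ = 180 Mm = 1.8e+08 m.
e = (rₐ − rₚ) / (rₐ + rₚ).
e = (1.8e+08 − 6e+07) / (1.8e+08 + 6e+07) = 1.2e+08 / 2.4e+08 ≈ 0.5.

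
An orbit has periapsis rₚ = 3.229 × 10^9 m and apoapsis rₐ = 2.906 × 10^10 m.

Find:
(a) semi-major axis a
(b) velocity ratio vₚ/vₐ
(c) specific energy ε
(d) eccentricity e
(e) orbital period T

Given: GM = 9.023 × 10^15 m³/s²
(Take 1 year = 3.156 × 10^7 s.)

(a) a = (rₚ + rₐ)/2 = (3.229e+09 + 2.906e+10)/2 ≈ 1.614e+10 m
(b) Conservation of angular momentum (rₚvₚ = rₐvₐ) gives vₚ/vₐ = rₐ/rₚ = 2.906e+10/3.229e+09 ≈ 9
(c) With a = (rₚ + rₐ)/2 = 1.61445e+10 m, ε = −GM/(2a) = −9.023e+15/(2 · 1.61445e+10) J/kg ≈ -2.794e+05 J/kg
(d) e = (rₐ − rₚ)/(rₐ + rₚ) = (2.906e+10 − 3.229e+09)/(2.906e+10 + 3.229e+09) ≈ 0.8
(e) With a = (rₚ + rₐ)/2 = 1.61445e+10 m, T = 2π √(a³/GM) = 2π √((1.61445e+10)³/9.023e+15) s ≈ 1.357e+08 s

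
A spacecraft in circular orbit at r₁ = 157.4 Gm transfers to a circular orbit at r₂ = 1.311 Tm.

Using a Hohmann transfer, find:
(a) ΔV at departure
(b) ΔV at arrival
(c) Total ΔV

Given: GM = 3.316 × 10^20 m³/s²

Convert to SI: r₁ = 157.4 Gm = 1.574e+11 m; r₂ = 1.311 Tm = 1.311e+12 m.
Transfer semi-major axis: a_t = (r₁ + r₂)/2 = (1.574e+11 + 1.311e+12)/2 = 7.342e+11 m.
Circular speeds: v₁ = √(GM/r₁) = 45899.2 m/s, v₂ = √(GM/r₂) = 15904 m/s.
Transfer speeds (vis-viva v² = GM(2/r − 1/a_t)): v₁ᵗ = 61333.7 m/s, v₂ᵗ = 7363.78 m/s.
(a) ΔV₁ = |v₁ᵗ − v₁| ≈ 1.543e+04 m/s = 15.43 km/s.
(b) ΔV₂ = |v₂ − v₂ᵗ| ≈ 8540 m/s = 8.54 km/s.
(c) ΔV_total = ΔV₁ + ΔV₂ ≈ 2.397e+04 m/s = 23.97 km/s.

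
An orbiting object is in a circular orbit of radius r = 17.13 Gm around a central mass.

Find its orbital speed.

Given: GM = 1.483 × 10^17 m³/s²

Convert to SI: r = 17.13 Gm = 1.713e+10 m.
For a circular orbit, gravity supplies the centripetal force, so v = √(GM / r).
v = √(1.483e+17 / 1.713e+10) m/s ≈ 2942 m/s = 2.942 km/s.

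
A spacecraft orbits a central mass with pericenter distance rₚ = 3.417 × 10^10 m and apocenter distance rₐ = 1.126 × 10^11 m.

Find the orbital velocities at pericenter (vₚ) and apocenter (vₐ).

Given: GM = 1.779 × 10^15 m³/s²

Use the vis-viva equation v² = GM(2/r − 1/a) with a = (rₚ + rₐ)/2 = (3.417e+10 + 1.126e+11)/2 = 7.3385e+10 m.
vₚ = √(GM · (2/rₚ − 1/a)) = √(1.779e+15 · (2/3.417e+10 − 1/7.3385e+10)) m/s ≈ 282.6 m/s = 282.6 m/s.
vₐ = √(GM · (2/rₐ − 1/a)) = √(1.779e+15 · (2/1.126e+11 − 1/7.3385e+10)) m/s ≈ 85.77 m/s = 85.77 m/s.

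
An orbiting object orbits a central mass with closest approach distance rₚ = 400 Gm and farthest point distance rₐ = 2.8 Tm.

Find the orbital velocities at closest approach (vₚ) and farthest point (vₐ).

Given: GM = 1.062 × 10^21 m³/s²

Convert to SI: rₚ = 400 Gm = 4e+11 m; rₐ = 2.8 Tm = 2.8e+12 m.
Use the vis-viva equation v² = GM(2/r − 1/a) with a = (rₚ + rₐ)/2 = (4e+11 + 2.8e+12)/2 = 1.6e+12 m.
vₚ = √(GM · (2/rₚ − 1/a)) = √(1.062e+21 · (2/4e+11 − 1/1.6e+12)) m/s ≈ 6.816e+04 m/s = 68.16 km/s.
vₐ = √(GM · (2/rₐ − 1/a)) = √(1.062e+21 · (2/2.8e+12 − 1/1.6e+12)) m/s ≈ 9738 m/s = 9.738 km/s.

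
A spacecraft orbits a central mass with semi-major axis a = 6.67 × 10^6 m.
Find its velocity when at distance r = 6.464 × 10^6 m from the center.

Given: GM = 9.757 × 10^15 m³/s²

Vis-viva: v = √(GM · (2/r − 1/a)).
2/r − 1/a = 2/6.464e+06 − 1/6.67e+06 = 1.59481e-07 m⁻¹.
v = √(9.757e+15 · 1.59481e-07) m/s ≈ 3.945e+04 m/s = 39.45 km/s.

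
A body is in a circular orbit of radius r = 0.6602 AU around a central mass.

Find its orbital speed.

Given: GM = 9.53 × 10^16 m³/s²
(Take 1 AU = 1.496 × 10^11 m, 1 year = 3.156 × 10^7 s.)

Convert to SI: r = 0.6602 AU = 9.87659e+10 m.
For a circular orbit, gravity supplies the centripetal force, so v = √(GM / r).
v = √(9.53e+16 / 9.87659e+10) m/s ≈ 982.3 m/s = 0.2072 AU/year.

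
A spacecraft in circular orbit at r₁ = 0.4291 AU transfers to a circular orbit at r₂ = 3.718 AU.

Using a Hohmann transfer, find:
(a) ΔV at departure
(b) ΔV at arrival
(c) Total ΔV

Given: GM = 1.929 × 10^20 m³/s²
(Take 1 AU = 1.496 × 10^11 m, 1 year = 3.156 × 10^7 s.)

Convert to SI: r₁ = 0.4291 AU = 6.41934e+10 m; r₂ = 3.718 AU = 5.56213e+11 m.
Transfer semi-major axis: a_t = (r₁ + r₂)/2 = (6.41934e+10 + 5.56213e+11)/2 = 3.10203e+11 m.
Circular speeds: v₁ = √(GM/r₁) = 54817.7 m/s, v₂ = √(GM/r₂) = 18622.8 m/s.
Transfer speeds (vis-viva v² = GM(2/r − 1/a_t)): v₁ᵗ = 73403.8 m/s, v₂ᵗ = 8471.64 m/s.
(a) ΔV₁ = |v₁ᵗ − v₁| ≈ 1.859e+04 m/s = 3.921 AU/year.
(b) ΔV₂ = |v₂ − v₂ᵗ| ≈ 1.015e+04 m/s = 2.142 AU/year.
(c) ΔV_total = ΔV₁ + ΔV₂ ≈ 2.874e+04 m/s = 6.062 AU/year.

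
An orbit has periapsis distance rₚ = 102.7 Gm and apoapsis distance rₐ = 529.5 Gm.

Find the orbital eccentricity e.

Convert to SI: rₚ = 102.7 Gm = 1.027e+11 m; rₐ = 529.5 Gm = 5.295e+11 m.
e = (rₐ − rₚ) / (rₐ + rₚ).
e = (5.295e+11 − 1.027e+11) / (5.295e+11 + 1.027e+11) = 4.268e+11 / 6.322e+11 ≈ 0.6751.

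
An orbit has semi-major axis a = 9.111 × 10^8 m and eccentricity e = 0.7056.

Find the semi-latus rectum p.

p = a (1 − e²).
p = 9.111e+08 · (1 − (0.7056)²) = 9.111e+08 · 0.502129 ≈ 4.575e+08 m = 4.575 × 10^8 m.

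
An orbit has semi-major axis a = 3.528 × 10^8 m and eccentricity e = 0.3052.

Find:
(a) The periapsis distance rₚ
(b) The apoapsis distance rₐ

(a) rₚ = a(1 − e) = 3.528e+08 · (1 − 0.3052) = 3.528e+08 · 0.6948 ≈ 2.451e+08 m = 2.451 × 10^8 m.
(b) rₐ = a(1 + e) = 3.528e+08 · (1 + 0.3052) = 3.528e+08 · 1.3052 ≈ 4.605e+08 m = 4.605 × 10^8 m.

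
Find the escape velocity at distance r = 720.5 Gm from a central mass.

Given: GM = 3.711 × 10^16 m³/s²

Convert to SI: r = 720.5 Gm = 7.205e+11 m.
Escape velocity comes from setting total energy to zero: ½v² − GM/r = 0 ⇒ v_esc = √(2GM / r).
v_esc = √(2 · 3.711e+16 / 7.205e+11) m/s ≈ 321 m/s = 321 m/s.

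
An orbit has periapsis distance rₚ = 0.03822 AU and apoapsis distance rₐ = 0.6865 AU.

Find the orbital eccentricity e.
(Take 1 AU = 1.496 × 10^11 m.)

Convert to SI: rₚ = 0.03822 AU = 5.71771e+09 m; rₐ = 0.6865 AU = 1.027e+11 m.
e = (rₐ − rₚ) / (rₐ + rₚ).
e = (1.027e+11 − 5.71771e+09) / (1.027e+11 + 5.71771e+09) = 9.69827e+10 / 1.08418e+11 ≈ 0.8945.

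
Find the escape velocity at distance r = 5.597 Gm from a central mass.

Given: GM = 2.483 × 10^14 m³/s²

Convert to SI: r = 5.597 Gm = 5.597e+09 m.
Escape velocity comes from setting total energy to zero: ½v² − GM/r = 0 ⇒ v_esc = √(2GM / r).
v_esc = √(2 · 2.483e+14 / 5.597e+09) m/s ≈ 297.9 m/s = 297.9 m/s.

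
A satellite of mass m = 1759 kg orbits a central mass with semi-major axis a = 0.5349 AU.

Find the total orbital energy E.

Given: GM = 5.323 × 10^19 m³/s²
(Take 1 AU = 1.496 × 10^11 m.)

Convert to SI: a = 0.5349 AU = 8.0021e+10 m.
E = −GMm / (2a).
E = −5.323e+19 · 1759 / (2 · 8.0021e+10) J ≈ -5.85e+11 J = -585 GJ.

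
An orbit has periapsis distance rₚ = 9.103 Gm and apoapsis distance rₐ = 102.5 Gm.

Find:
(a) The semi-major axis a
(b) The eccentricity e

Convert to SI: rₚ = 9.103 Gm = 9.103e+09 m; rₐ = 102.5 Gm = 1.025e+11 m.
(a) a = (rₚ + rₐ) / 2 = (9.103e+09 + 1.025e+11) / 2 ≈ 5.58e+10 m = 55.8 Gm.
(b) e = (rₐ − rₚ) / (rₐ + rₚ) = (1.025e+11 − 9.103e+09) / (1.025e+11 + 9.103e+09) ≈ 0.8369.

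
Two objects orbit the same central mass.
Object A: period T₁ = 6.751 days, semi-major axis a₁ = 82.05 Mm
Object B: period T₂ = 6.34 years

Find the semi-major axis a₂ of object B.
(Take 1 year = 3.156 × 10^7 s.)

Convert to SI: T₁ = 6.751 days = 583286 s; a₁ = 82.05 Mm = 8.205e+07 m; T₂ = 6.34 years = 2.0009e+08 s.
Kepler's third law: (T₁/T₂)² = (a₁/a₂)³ ⇒ a₂ = a₁ · (T₂/T₁)^(2/3).
T₂/T₁ = 2.0009e+08 / 583286 = 343.04.
a₂ = 8.205e+07 · (343.04)^(2/3) m ≈ 4.021e+09 m = 4.021 Gm.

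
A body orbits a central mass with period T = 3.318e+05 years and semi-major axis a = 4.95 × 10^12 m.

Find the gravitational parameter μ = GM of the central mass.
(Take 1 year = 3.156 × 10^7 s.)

Convert to SI: T = 3.318e+05 years = 1.04716e+13 s.
GM = 4π² · a³ / T².
GM = 4π² · (4.95e+12)³ / (1.04716e+13)² m³/s² ≈ 4.367e+13 m³/s² = 4.367 × 10^13 m³/s².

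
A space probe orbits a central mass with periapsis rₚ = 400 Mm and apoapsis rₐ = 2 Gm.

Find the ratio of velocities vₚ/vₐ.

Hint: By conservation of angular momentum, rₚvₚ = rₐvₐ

Convert to SI: rₚ = 400 Mm = 4e+08 m; rₐ = 2 Gm = 2e+09 m.
Conservation of angular momentum gives rₚvₚ = rₐvₐ, so vₚ/vₐ = rₐ/rₚ.
vₚ/vₐ = 2e+09 / 4e+08 ≈ 5.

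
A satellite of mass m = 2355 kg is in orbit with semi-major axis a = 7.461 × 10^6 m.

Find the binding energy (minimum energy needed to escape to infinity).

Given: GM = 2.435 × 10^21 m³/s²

Total orbital energy is E = −GMm/(2a); binding energy is E_bind = −E = GMm/(2a).
E_bind = 2.435e+21 · 2355 / (2 · 7.461e+06) J ≈ 3.843e+17 J = 384.3 PJ.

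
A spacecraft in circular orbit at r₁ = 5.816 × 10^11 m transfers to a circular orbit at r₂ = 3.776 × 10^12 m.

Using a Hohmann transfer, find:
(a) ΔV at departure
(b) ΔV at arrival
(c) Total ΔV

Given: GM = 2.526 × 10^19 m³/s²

Transfer semi-major axis: a_t = (r₁ + r₂)/2 = (5.816e+11 + 3.776e+12)/2 = 2.1788e+12 m.
Circular speeds: v₁ = √(GM/r₁) = 6590.29 m/s, v₂ = √(GM/r₂) = 2586.43 m/s.
Transfer speeds (vis-viva v² = GM(2/r − 1/a_t)): v₁ᵗ = 8675.84 m/s, v₂ᵗ = 1336.3 m/s.
(a) ΔV₁ = |v₁ᵗ − v₁| ≈ 2086 m/s = 2.086 km/s.
(b) ΔV₂ = |v₂ − v₂ᵗ| ≈ 1250 m/s = 1.25 km/s.
(c) ΔV_total = ΔV₁ + ΔV₂ ≈ 3336 m/s = 3.336 km/s.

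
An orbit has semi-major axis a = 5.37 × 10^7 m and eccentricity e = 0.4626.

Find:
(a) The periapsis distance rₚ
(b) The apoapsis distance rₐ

(a) rₚ = a(1 − e) = 5.37e+07 · (1 − 0.4626) = 5.37e+07 · 0.5374 ≈ 2.886e+07 m = 2.886 × 10^7 m.
(b) rₐ = a(1 + e) = 5.37e+07 · (1 + 0.4626) = 5.37e+07 · 1.4626 ≈ 7.854e+07 m = 7.854 × 10^7 m.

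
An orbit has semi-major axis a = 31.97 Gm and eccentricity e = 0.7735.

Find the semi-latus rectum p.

Convert to SI: a = 31.97 Gm = 3.197e+10 m.
p = a (1 − e²).
p = 3.197e+10 · (1 − (0.7735)²) = 3.197e+10 · 0.401698 ≈ 1.284e+10 m = 12.84 Gm.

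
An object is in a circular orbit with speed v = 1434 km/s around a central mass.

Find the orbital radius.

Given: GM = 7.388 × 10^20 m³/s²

Convert to SI: v = 1434 km/s = 1.434e+06 m/s.
For a circular orbit, v² = GM / r, so r = GM / v².
r = 7.388e+20 / (1.434e+06)² m ≈ 3.593e+08 m = 359.3 Mm.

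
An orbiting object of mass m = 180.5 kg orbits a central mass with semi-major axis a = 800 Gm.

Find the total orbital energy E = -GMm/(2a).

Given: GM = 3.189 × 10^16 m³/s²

Convert to SI: a = 800 Gm = 8e+11 m.
E = −GMm / (2a).
E = −3.189e+16 · 180.5 / (2 · 8e+11) J ≈ -3.598e+06 J = -3.598 MJ.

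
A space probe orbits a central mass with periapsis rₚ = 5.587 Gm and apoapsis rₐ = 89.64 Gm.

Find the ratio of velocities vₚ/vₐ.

Convert to SI: rₚ = 5.587 Gm = 5.587e+09 m; rₐ = 89.64 Gm = 8.964e+10 m.
Conservation of angular momentum gives rₚvₚ = rₐvₐ, so vₚ/vₐ = rₐ/rₚ.
vₚ/vₐ = 8.964e+10 / 5.587e+09 ≈ 16.04.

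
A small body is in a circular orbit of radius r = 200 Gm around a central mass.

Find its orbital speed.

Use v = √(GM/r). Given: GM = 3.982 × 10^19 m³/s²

Convert to SI: r = 200 Gm = 2e+11 m.
For a circular orbit, gravity supplies the centripetal force, so v = √(GM / r).
v = √(3.982e+19 / 2e+11) m/s ≈ 1.411e+04 m/s = 14.11 km/s.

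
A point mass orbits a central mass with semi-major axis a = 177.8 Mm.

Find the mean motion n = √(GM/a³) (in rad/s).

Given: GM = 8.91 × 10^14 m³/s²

Convert to SI: a = 177.8 Mm = 1.778e+08 m.
n = √(GM / a³).
n = √(8.91e+14 / (1.778e+08)³) rad/s ≈ 1.259e-05 rad/s.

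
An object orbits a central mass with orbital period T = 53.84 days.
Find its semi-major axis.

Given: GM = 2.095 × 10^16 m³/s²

Convert to SI: T = 53.84 days = 4.65178e+06 s.
Invert Kepler's third law: a = (GM · T² / (4π²))^(1/3).
Substituting T = 4.65178e+06 s and GM = 2.095e+16 m³/s²:
a = (2.095e+16 · (4.65178e+06)² / (4π²))^(1/3) m
a ≈ 2.256e+09 m = 2.256 Gm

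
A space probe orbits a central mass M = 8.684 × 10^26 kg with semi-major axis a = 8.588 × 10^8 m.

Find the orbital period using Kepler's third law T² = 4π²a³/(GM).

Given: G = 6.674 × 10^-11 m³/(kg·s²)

GM = G · M = 6.674e-11 · 8.684e+26 = 5.7957e+16 m³/s².
Kepler's third law: T = 2π √(a³ / GM).
Substituting a = 8.588e+08 m and GM = 5.7957e+16 m³/s²:
T = 2π √((8.588e+08)³ / 5.7957e+16) s
T ≈ 6.568e+05 s = 7.602 days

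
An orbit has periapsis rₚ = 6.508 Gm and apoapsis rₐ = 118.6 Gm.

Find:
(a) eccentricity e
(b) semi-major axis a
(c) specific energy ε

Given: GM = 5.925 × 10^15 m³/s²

Convert to SI: rₚ = 6.508 Gm = 6.508e+09 m; rₐ = 118.6 Gm = 1.186e+11 m.
(a) e = (rₐ − rₚ)/(rₐ + rₚ) = (1.186e+11 − 6.508e+09)/(1.186e+11 + 6.508e+09) ≈ 0.896
(b) a = (rₚ + rₐ)/2 = (6.508e+09 + 1.186e+11)/2 ≈ 6.255e+10 m
(c) With a = (rₚ + rₐ)/2 = 6.2554e+10 m, ε = −GM/(2a) = −5.925e+15/(2 · 6.2554e+10) J/kg ≈ -4.736e+04 J/kg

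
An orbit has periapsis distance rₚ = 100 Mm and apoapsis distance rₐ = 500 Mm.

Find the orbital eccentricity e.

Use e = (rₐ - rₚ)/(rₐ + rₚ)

Convert to SI: rₚ = 100 Mm = 1e+08 m; rₐ = 500 Mm = 5e+08 m.
e = (rₐ − rₚ) / (rₐ + rₚ).
e = (5e+08 − 1e+08) / (5e+08 + 1e+08) = 4e+08 / 6e+08 ≈ 0.6667.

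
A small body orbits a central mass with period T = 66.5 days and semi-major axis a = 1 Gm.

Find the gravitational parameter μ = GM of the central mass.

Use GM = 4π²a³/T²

Convert to SI: T = 66.5 days = 5.7456e+06 s; a = 1 Gm = 1e+09 m.
GM = 4π² · a³ / T².
GM = 4π² · (1e+09)³ / (5.7456e+06)² m³/s² ≈ 1.196e+15 m³/s² = 1.196 × 10^15 m³/s².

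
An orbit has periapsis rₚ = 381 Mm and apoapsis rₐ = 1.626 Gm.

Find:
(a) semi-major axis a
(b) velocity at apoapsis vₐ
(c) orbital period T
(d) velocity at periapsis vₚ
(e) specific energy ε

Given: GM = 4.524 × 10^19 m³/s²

Convert to SI: rₚ = 381 Mm = 3.81e+08 m; rₐ = 1.626 Gm = 1.626e+09 m.
(a) a = (rₚ + rₐ)/2 = (3.81e+08 + 1.626e+09)/2 ≈ 1.004e+09 m
(b) With a = (rₚ + rₐ)/2 = 1.0035e+09 m, vₐ = √(GM (2/rₐ − 1/a)) = √(4.524e+19 · (2/1.626e+09 − 1/1.0035e+09)) m/s ≈ 1.028e+05 m/s
(c) With a = (rₚ + rₐ)/2 = 1.0035e+09 m, T = 2π √(a³/GM) = 2π √((1.0035e+09)³/4.524e+19) s ≈ 2.97e+04 s
(d) With a = (rₚ + rₐ)/2 = 1.0035e+09 m, vₚ = √(GM (2/rₚ − 1/a)) = √(4.524e+19 · (2/3.81e+08 − 1/1.0035e+09)) m/s ≈ 4.386e+05 m/s
(e) With a = (rₚ + rₐ)/2 = 1.0035e+09 m, ε = −GM/(2a) = −4.524e+19/(2 · 1.0035e+09) J/kg ≈ -2.254e+10 J/kg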